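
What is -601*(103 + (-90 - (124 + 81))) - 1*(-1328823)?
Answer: 1444215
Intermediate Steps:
-601*(103 + (-90 - (124 + 81))) - 1*(-1328823) = -601*(103 + (-90 - 1*205)) + 1328823 = -601*(103 + (-90 - 205)) + 1328823 = -601*(103 - 295) + 1328823 = -601*(-192) + 1328823 = 115392 + 1328823 = 1444215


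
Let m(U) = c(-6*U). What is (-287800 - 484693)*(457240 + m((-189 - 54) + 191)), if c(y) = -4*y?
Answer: -352250628056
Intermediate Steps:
m(U) = 24*U (m(U) = -(-24)*U = 24*U)
(-287800 - 484693)*(457240 + m((-189 - 54) + 191)) = (-287800 - 484693)*(457240 + 24*((-189 - 54) + 191)) = -772493*(457240 + 24*(-243 + 191)) = -772493*(457240 + 24*(-52)) = -772493*(457240 - 1248) = -772493*455992 = -352250628056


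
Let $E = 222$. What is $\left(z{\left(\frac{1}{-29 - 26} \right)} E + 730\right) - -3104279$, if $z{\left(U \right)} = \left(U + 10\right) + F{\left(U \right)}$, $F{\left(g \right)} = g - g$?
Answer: $\frac{170897373}{55} \approx 3.1072 \cdot 10^{6}$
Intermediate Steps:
$F{\left(g \right)} = 0$
$z{\left(U \right)} = 10 + U$ ($z{\left(U \right)} = \left(U + 10\right) + 0 = \left(10 + U\right) + 0 = 10 + U$)
$\left(z{\left(\frac{1}{-29 - 26} \right)} E + 730\right) - -3104279 = \left(\left(10 + \frac{1}{-29 - 26}\right) 222 + 730\right) - -3104279 = \left(\left(10 + \frac{1}{-55}\right) 222 + 730\right) + 3104279 = \left(\left(10 - \frac{1}{55}\right) 222 + 730\right) + 3104279 = \left(\frac{549}{55} \cdot 222 + 730\right) + 3104279 = \left(\frac{121878}{55} + 730\right) + 3104279 = \frac{162028}{55} + 3104279 = \frac{170897373}{55}$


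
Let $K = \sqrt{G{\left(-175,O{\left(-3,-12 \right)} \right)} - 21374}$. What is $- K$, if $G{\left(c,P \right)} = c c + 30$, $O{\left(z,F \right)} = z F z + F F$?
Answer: $- \sqrt{9281} \approx -96.338$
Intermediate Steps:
$O{\left(z,F \right)} = F^{2} + F z^{2}$ ($O{\left(z,F \right)} = F z z + F^{2} = F z^{2} + F^{2} = F^{2} + F z^{2}$)
$G{\left(c,P \right)} = 30 + c^{2}$ ($G{\left(c,P \right)} = c^{2} + 30 = 30 + c^{2}$)
$K = \sqrt{9281}$ ($K = \sqrt{\left(30 + \left(-175\right)^{2}\right) - 21374} = \sqrt{\left(30 + 30625\right) - 21374} = \sqrt{30655 - 21374} = \sqrt{9281} \approx 96.338$)
$- K = - \sqrt{9281}$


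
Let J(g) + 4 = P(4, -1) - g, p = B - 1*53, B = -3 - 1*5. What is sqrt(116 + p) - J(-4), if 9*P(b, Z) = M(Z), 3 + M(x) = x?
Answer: 4/9 + sqrt(55) ≈ 7.8606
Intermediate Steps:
M(x) = -3 + x
B = -8 (B = -3 - 5 = -8)
P(b, Z) = -1/3 + Z/9 (P(b, Z) = (-3 + Z)/9 = -1/3 + Z/9)
p = -61 (p = -8 - 1*53 = -8 - 53 = -61)
J(g) = -40/9 - g (J(g) = -4 + ((-1/3 + (1/9)*(-1)) - g) = -4 + ((-1/3 - 1/9) - g) = -4 + (-4/9 - g) = -40/9 - g)
sqrt(116 + p) - J(-4) = sqrt(116 - 61) - (-40/9 - 1*(-4)) = sqrt(55) - (-40/9 + 4) = sqrt(55) - 1*(-4/9) = sqrt(55) + 4/9 = 4/9 + sqrt(55)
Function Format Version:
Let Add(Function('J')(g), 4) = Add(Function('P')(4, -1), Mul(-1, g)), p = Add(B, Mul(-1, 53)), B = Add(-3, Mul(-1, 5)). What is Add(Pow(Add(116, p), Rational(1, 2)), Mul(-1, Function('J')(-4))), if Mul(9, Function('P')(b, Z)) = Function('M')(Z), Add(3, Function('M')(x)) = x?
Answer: Add(Rational(4, 9), Pow(55, Rational(1, 2))) ≈ 7.8606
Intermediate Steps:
Function('M')(x) = Add(-3, x)
B = -8 (B = Add(-3, -5) = -8)
Function('P')(b, Z) = Add(Rational(-1, 3), Mul(Rational(1, 9), Z)) (Function('P')(b, Z) = Mul(Rational(1, 9), Add(-3, Z)) = Add(Rational(-1, 3), Mul(Rational(1, 9), Z)))
p = -61 (p = Add(-8, Mul(-1, 53)) = Add(-8, -53) = -61)
Function('J')(g) = Add(Rational(-40, 9), Mul(-1, g)) (Function('J')(g) = Add(-4, Add(Add(Rational(-1, 3), Mul(Rational(1, 9), -1)), Mul(-1, g))) = Add(-4, Add(Add(Rational(-1, 3), Rational(-1, 9)), Mul(-1, g))) = Add(-4, Add(Rational(-4, 9), Mul(-1, g))) = Add(Rational(-40, 9), Mul(-1, g)))
Add(Pow(Add(116, p), Rational(1, 2)), Mul(-1, Function('J')(-4))) = Add(Pow(Add(116, -61), Rational(1, 2)), Mul(-1, Add(Rational(-40, 9), Mul(-1, -4)))) = Add(Pow(55, Rational(1, 2)), Mul(-1, Add(Rational(-40, 9), 4))) = Add(Pow(55, Rational(1, 2)), Mul(-1, Rational(-4, 9))) = Add(Pow(55, Rational(1, 2)), Rational(4, 9)) = Add(Rational(4, 9), Pow(55, Rational(1, 2)))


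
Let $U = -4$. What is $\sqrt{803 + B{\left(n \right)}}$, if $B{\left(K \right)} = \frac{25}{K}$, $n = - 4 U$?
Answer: $\frac{\sqrt{12873}}{4} \approx 28.365$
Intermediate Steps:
$n = 16$ ($n = \left(-4\right) \left(-4\right) = 16$)
$\sqrt{803 + B{\left(n \right)}} = \sqrt{803 + \frac{25}{16}} = \sqrt{\frac{12873}{16}} = \frac{\sqrt{12873}}{4}$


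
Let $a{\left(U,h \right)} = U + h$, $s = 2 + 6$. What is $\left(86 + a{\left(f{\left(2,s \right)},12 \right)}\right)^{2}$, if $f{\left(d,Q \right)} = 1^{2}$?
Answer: $9801$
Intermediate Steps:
$s = 8$
$f{\left(d,Q \right)} = 1$
$\left(86 + a{\left(f{\left(2,s \right)},12 \right)}\right)^{2} = \left(86 + \left(1 + 12\right)\right)^{2} = \left(86 + 13\right)^{2} = 99^{2} = 9801$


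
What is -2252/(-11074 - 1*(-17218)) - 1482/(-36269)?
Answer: -18143095/55709184 ≈ -0.32568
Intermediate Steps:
-2252/(-11074 - 1*(-17218)) - 1482/(-36269) = -2252/(-11074 + 17218) - 1482*(-1/36269) = -2252/6144 + 1482/36269 = -2252*1/6144 + 1482/36269 = -563/1536 + 1482/36269 = -18143095/55709184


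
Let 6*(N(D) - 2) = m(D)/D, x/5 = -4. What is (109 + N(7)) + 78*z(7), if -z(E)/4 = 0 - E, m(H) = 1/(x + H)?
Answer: 1253069/546 ≈ 2295.0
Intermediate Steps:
x = -20 (x = 5*(-4) = -20)
m(H) = 1/(-20 + H)
z(E) = 4*E (z(E) = -4*(0 - E) = -(-4)*E = 4*E)
N(D) = 2 + 1/(6*D*(-20 + D)) (N(D) = 2 + (1/((-20 + D)*D))/6 = 2 + (1/(D*(-20 + D)))/6 = 2 + 1/(6*D*(-20 + D)))
(109 + N(7)) + 78*z(7) = (109 + (⅙)*(1 + 12*7*(-20 + 7))/(7*(-20 + 7))) + 78*(4*7) = (109 + (⅙)*(⅐)*(1 + 12*7*(-13))/(-13)) + 78*28 = (109 + (⅙)*(⅐)*(-1/13)*(1 - 1092)) + 2184 = (109 + (⅙)*(⅐)*(-1/13)*(-1091)) + 2184 = (109 + 1091/546) + 2184 = 60605/546 + 2184 = 1253069/546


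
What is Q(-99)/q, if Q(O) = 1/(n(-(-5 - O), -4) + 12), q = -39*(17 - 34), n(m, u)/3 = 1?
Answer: 1/9945 ≈ 0.00010055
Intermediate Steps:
n(m, u) = 3 (n(m, u) = 3*1 = 3)
q = 663 (q = -39*(-17) = 663)
Q(O) = 1/15 (Q(O) = 1/(3 + 12) = 1/15)
Q(-99)/q = (1/15)/663 = (1/15)*(1/663) = 1/9945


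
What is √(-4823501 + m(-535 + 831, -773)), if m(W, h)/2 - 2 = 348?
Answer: I*√4822801 ≈ 2196.1*I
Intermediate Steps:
m(W, h) = 700 (m(W, h) = 4 + 2*348 = 4 + 696 = 700)
√(-4823501 + m(-535 + 831, -773)) = √(-4823501 + 700) = √(-4822801) = I*√4822801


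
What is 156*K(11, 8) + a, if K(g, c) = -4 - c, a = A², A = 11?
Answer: -1751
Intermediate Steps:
a = 121 (a = 11² = 121)
156*K(11, 8) + a = 156*(-4 - 1*8) + 121 = 156*(-4 - 8) + 121 = 156*(-12) + 121 = -1872 + 121 = -1751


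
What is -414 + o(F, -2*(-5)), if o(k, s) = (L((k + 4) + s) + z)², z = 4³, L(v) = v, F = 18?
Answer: 8802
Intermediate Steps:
z = 64
o(k, s) = (68 + k + s)² (o(k, s) = (((k + 4) + s) + 64)² = (((4 + k) + s) + 64)² = ((4 + k + s) + 64)² = (68 + k + s)²)
-414 + o(F, -2*(-5)) = -414 + (68 + 18 - 2*(-5))² = -414 + (68 + 18 + 10)² = -414 + 96² = -414 + 9216 = 8802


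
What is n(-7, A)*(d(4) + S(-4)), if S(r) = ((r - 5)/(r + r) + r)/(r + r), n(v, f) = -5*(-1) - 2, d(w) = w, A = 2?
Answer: 837/64 ≈ 13.078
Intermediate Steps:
n(v, f) = 3 (n(v, f) = 5 - 2 = 3)
S(r) = (r + (-5 + r)/(2*r))/(2*r) (S(r) = ((-5 + r)/((2*r)) + r)/((2*r)) = ((-5 + r)*(1/(2*r)) + r)*(1/(2*r)) = ((-5 + r)/(2*r) + r)*(1/(2*r)) = (r + (-5 + r)/(2*r))*(1/(2*r)) = (r + (-5 + r)/(2*r))/(2*r))
n(-7, A)*(d(4) + S(-4)) = 3*(4 + (1/4)*(-5 - 4 + 2*(-4)**2)/(-4)**2) = 3*(4 + (1/4)*(1/16)*(-5 - 4 + 2*16)) = 3*(4 + (1/4)*(1/16)*(-5 - 4 + 32)) = 3*(4 + (1/4)*(1/16)*23) = 3*(4 + 23/64) = 3*(279/64) = 837/64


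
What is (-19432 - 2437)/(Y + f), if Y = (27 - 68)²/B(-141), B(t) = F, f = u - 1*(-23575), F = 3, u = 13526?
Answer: -65607/112984 ≈ -0.58068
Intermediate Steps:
f = 37101 (f = 13526 - 1*(-23575) = 13526 + 23575 = 37101)
B(t) = 3
Y = 1681/3 (Y = (27 - 68)²/3 = (-41)²*(⅓) = 1681*(⅓) = 1681/3 ≈ 560.33)
(-19432 - 2437)/(Y + f) = (-19432 - 2437)/(1681/3 + 37101) = -21869/112984/3 = -21869*3/112984 = -65607/112984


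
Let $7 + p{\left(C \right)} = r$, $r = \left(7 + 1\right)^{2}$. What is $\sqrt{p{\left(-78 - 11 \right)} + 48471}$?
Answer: $12 \sqrt{337} \approx 220.29$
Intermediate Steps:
$r = 64$ ($r = 8^{2} = 64$)
$p{\left(C \right)} = 57$ ($p{\left(C \right)} = -7 + 64 = 57$)
$\sqrt{p{\left(-78 - 11 \right)} + 48471} = \sqrt{57 + 48471} = \sqrt{48528} = 12 \sqrt{337}$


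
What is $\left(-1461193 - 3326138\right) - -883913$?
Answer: $-3903418$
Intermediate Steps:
$\left(-1461193 - 3326138\right) - -883913 = -4787331 + \left(-249592 + 1133505\right) = -4787331 + 883913 = -3903418$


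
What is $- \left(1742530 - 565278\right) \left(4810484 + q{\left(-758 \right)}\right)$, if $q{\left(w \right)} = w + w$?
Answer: $-5661367195936$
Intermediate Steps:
$q{\left(w \right)} = 2 w$
$- \left(1742530 - 565278\right) \left(4810484 + q{\left(-758 \right)}\right) = - \left(1742530 - 565278\right) \left(4810484 + 2 \left(-758\right)\right) = - 1177252 \left(4810484 - 1516\right) = - 1177252 \cdot 4808968 = \left(-1\right) 5661367195936 = -5661367195936$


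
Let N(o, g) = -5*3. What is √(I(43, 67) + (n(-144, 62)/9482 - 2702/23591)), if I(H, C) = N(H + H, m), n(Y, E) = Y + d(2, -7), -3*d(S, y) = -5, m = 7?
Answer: I*√6813354903512739054/671069586 ≈ 3.8897*I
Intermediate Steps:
d(S, y) = 5/3 (d(S, y) = -⅓*(-5) = 5/3)
N(o, g) = -15
n(Y, E) = 5/3 + Y (n(Y, E) = Y + 5/3 = 5/3 + Y)
I(H, C) = -15
√(I(43, 67) + (n(-144, 62)/9482 - 2702/23591)) = √(-15 + ((5/3 - 144)/9482 - 2702/23591)) = √(-15 + (-427/3*1/9482 - 2702*1/23591)) = √(-15 + (-427/28446 - 2702/23591)) = √(-15 - 86934449/671069586) = √(-10152978239/671069586) = I*√6813354903512739054/671069586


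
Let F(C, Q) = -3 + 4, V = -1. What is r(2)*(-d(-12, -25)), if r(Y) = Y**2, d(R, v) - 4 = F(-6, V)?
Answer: -20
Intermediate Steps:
F(C, Q) = 1
d(R, v) = 5 (d(R, v) = 4 + 1 = 5)
r(2)*(-d(-12, -25)) = 2**2*(-1*5) = 4*(-5) = -20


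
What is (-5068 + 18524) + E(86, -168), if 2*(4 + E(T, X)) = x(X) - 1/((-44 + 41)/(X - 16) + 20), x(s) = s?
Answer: 49234252/3683 ≈ 13368.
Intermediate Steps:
E(T, X) = -4 + X/2 - 1/(2*(20 - 3/(-16 + X))) (E(T, X) = -4 + (X - 1/((-44 + 41)/(X - 16) + 20))/2 = -4 + (X - 1/(-3/(-16 + X) + 20))/2 = -4 + (X - 1/(20 - 3/(-16 + X)))/2 = -4 + (X/2 - 1/(2*(20 - 3/(-16 + X)))) = -4 + X/2 - 1/(2*(20 - 3/(-16 + X))))
(-5068 + 18524) + E(86, -168) = (-5068 + 18524) + 2*(650 - 121*(-168) + 5*(-168)**2)/(-323 + 20*(-168)) = 13456 + 2*(650 + 20328 + 5*28224)/(-323 - 3360) = 13456 + 2*(650 + 20328 + 141120)/(-3683) = 13456 + 2*(-1/3683)*162098 = 13456 - 324196/3683 = 49234252/3683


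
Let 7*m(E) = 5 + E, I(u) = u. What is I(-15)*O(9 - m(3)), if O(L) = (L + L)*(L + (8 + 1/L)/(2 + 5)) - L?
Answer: -14055/7 ≈ -2007.9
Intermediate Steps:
m(E) = 5/7 + E/7 (m(E) = (5 + E)/7 = 5/7 + E/7)
O(L) = -L + 2*L*(8/7 + L + 1/(7*L)) (O(L) = (2*L)*(L + (8 + 1/L)/7) - L = (2*L)*(L + (8 + 1/L)*(⅐)) - L = (2*L)*(L + (8/7 + 1/(7*L))) - L = (2*L)*(8/7 + L + 1/(7*L)) - L = 2*L*(8/7 + L + 1/(7*L)) - L = -L + 2*L*(8/7 + L + 1/(7*L)))
I(-15)*O(9 - m(3)) = -15*(2/7 + 2*(9 - (5/7 + (⅐)*3))² + 9*(9 - (5/7 + (⅐)*3))/7) = -15*(2/7 + 2*(9 - (5/7 + 3/7))² + 9*(9 - (5/7 + 3/7))/7) = -15*(2/7 + 2*(9 - 1*8/7)² + 9*(9 - 1*8/7)/7) = -15*(2/7 + 2*(9 - 8/7)² + 9*(9 - 8/7)/7) = -15*(2/7 + 2*(55/7)² + (9/7)*(55/7)) = -15*(2/7 + 2*(3025/49) + 495/49) = -15*(2/7 + 6050/49 + 495/49) = -15*937/7 = -14055/7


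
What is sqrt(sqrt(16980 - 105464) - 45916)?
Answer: sqrt(-45916 + 2*I*sqrt(22121)) ≈ 0.6941 + 214.28*I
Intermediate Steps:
sqrt(sqrt(16980 - 105464) - 45916) = sqrt(sqrt(-88484) - 45916) = sqrt(2*I*sqrt(22121) - 45916) = sqrt(-45916 + 2*I*sqrt(22121))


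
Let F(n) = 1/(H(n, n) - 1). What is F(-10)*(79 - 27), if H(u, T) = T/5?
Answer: -52/3 ≈ -17.333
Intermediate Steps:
H(u, T) = T/5 (H(u, T) = T*(⅕) = T/5)
F(n) = 1/(-1 + n/5) (F(n) = 1/(n/5 - 1) = 1/(-1 + n/5))
F(-10)*(79 - 27) = (5/(-5 - 10))*(79 - 27) = (5/(-15))*52 = (5*(-1/15))*52 = -⅓*52 = -52/3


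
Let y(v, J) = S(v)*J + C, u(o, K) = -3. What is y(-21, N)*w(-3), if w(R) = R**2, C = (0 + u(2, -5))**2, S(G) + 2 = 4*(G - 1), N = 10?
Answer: -8019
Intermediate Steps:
S(G) = -6 + 4*G (S(G) = -2 + 4*(G - 1) = -2 + 4*(-1 + G) = -2 + (-4 + 4*G) = -6 + 4*G)
C = 9 (C = (0 - 3)**2 = (-3)**2 = 9)
y(v, J) = 9 + J*(-6 + 4*v) (y(v, J) = (-6 + 4*v)*J + 9 = J*(-6 + 4*v) + 9 = 9 + J*(-6 + 4*v))
y(-21, N)*w(-3) = (9 + 2*10*(-3 + 2*(-21)))*(-3)**2 = (9 + 2*10*(-3 - 42))*9 = (9 + 2*10*(-45))*9 = (9 - 900)*9 = -891*9 = -8019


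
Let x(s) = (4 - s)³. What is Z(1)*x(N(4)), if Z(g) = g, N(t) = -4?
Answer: 512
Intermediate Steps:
Z(1)*x(N(4)) = 1*(-(-4 - 4)³) = 1*(-1*(-8)³) = 1*(-1*(-512)) = 1*512 = 512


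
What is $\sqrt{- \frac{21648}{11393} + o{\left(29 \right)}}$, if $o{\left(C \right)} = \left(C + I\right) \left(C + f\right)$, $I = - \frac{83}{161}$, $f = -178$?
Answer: $\frac{i \sqrt{14286201748332290}}{1834273} \approx 65.162 i$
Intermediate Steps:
$I = - \frac{83}{161}$ ($I = \left(-83\right) \frac{1}{161} = - \frac{83}{161} \approx -0.51553$)
$o{\left(C \right)} = \left(-178 + C\right) \left(- \frac{83}{161} + C\right)$ ($o{\left(C \right)} = \left(C - \frac{83}{161}\right) \left(C - 178\right) = \left(- \frac{83}{161} + C\right) \left(-178 + C\right) = \left(-178 + C\right) \left(- \frac{83}{161} + C\right)$)
$\sqrt{- \frac{21648}{11393} + o{\left(29 \right)}} = \sqrt{- \frac{21648}{11393} + \left(\frac{14774}{161} + 29^{2} - \frac{833489}{161}\right)} = \sqrt{\left(-21648\right) \frac{1}{11393} + \left(\frac{14774}{161} + 841 - \frac{833489}{161}\right)} = \sqrt{- \frac{21648}{11393} - \frac{683314}{161}} = \sqrt{- \frac{7788481730}{1834273}} = \frac{i \sqrt{14286201748332290}}{1834273}$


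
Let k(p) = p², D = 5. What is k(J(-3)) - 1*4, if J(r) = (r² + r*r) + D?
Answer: 525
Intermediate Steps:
J(r) = 5 + 2*r² (J(r) = (r² + r*r) + 5 = (r² + r²) + 5 = 2*r² + 5 = 5 + 2*r²)
k(J(-3)) - 1*4 = (5 + 2*(-3)²)² - 1*4 = (5 + 2*9)² - 4 = (5 + 18)² - 4 = 23² - 4 = 529 - 4 = 525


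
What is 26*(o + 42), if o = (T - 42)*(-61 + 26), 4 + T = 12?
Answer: 32032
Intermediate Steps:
T = 8 (T = -4 + 12 = 8)
o = 1190 (o = (8 - 42)*(-61 + 26) = -34*(-35) = 1190)
26*(o + 42) = 26*(1190 + 42) = 26*1232 = 32032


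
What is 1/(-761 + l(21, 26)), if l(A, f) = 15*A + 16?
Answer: -1/430 ≈ -0.0023256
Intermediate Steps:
l(A, f) = 16 + 15*A
1/(-761 + l(21, 26)) = 1/(-761 + (16 + 15*21)) = 1/(-761 + (16 + 315)) = 1/(-761 + 331) = 1/(-430) = -1/430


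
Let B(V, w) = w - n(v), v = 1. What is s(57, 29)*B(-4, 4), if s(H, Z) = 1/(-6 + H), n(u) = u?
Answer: 1/17 ≈ 0.058824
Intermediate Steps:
B(V, w) = -1 + w (B(V, w) = w - 1*1 = w - 1 = -1 + w)
s(57, 29)*B(-4, 4) = (-1 + 4)/(-6 + 57) = 3/51 = (1/51)*3 = 1/17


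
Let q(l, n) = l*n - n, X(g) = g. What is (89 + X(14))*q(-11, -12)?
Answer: 14832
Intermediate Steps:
q(l, n) = -n + l*n
(89 + X(14))*q(-11, -12) = (89 + 14)*(-12*(-1 - 11)) = 103*(-12*(-12)) = 103*144 = 14832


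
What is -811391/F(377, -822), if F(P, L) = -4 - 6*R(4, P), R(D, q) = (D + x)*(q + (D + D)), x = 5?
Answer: 811391/20794 ≈ 39.020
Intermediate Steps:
R(D, q) = (5 + D)*(q + 2*D) (R(D, q) = (D + 5)*(q + (D + D)) = (5 + D)*(q + 2*D))
F(P, L) = -436 - 54*P (F(P, L) = -4 - 6*(2*4**2 + 5*P + 10*4 + 4*P) = -4 - 6*(2*16 + 5*P + 40 + 4*P) = -4 - 6*(32 + 5*P + 40 + 4*P) = -4 - 6*(72 + 9*P) = -4 + (-432 - 54*P) = -436 - 54*P)
-811391/F(377, -822) = -811391/(-436 - 54*377) = -811391/(-436 - 20358) = -811391/(-20794) = -811391*(-1/20794) = 811391/20794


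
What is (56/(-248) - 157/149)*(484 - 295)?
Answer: -1116990/4619 ≈ -241.82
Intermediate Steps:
(56/(-248) - 157/149)*(484 - 295) = (56*(-1/248) - 157*1/149)*189 = (-7/31 - 157/149)*189 = -5910/4619*189 = -1116990/4619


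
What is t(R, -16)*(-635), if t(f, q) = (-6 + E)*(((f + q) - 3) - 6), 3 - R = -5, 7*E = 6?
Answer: -388620/7 ≈ -55517.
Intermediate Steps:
E = 6/7 (E = (⅐)*6 = 6/7 ≈ 0.85714)
R = 8 (R = 3 - 1*(-5) = 3 + 5 = 8)
t(f, q) = 324/7 - 36*f/7 - 36*q/7 (t(f, q) = (-6 + 6/7)*(((f + q) - 3) - 6) = -36*((-3 + f + q) - 6)/7 = -36*(-9 + f + q)/7 = 324/7 - 36*f/7 - 36*q/7)
t(R, -16)*(-635) = (324/7 - 36/7*8 - 36/7*(-16))*(-635) = (324/7 - 288/7 + 576/7)*(-635) = (612/7)*(-635) = -388620/7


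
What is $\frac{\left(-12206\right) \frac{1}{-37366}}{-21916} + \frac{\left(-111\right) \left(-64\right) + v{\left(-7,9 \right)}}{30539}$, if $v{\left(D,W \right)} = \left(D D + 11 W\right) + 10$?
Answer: $\frac{174899273707}{735552703676} \approx 0.23778$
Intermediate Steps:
$v{\left(D,W \right)} = 10 + D^{2} + 11 W$ ($v{\left(D,W \right)} = \left(D^{2} + 11 W\right) + 10 = 10 + D^{2} + 11 W$)
$\frac{\left(-12206\right) \frac{1}{-37366}}{-21916} + \frac{\left(-111\right) \left(-64\right) + v{\left(-7,9 \right)}}{30539} = \frac{\left(-12206\right) \frac{1}{-37366}}{-21916} + \frac{\left(-111\right) \left(-64\right) + \left(10 + \left(-7\right)^{2} + 11 \cdot 9\right)}{30539} = \left(-12206\right) \left(- \frac{1}{37366}\right) \left(- \frac{1}{21916}\right) + \left(7104 + \left(10 + 49 + 99\right)\right) \frac{1}{30539} = \frac{359}{1099} \left(- \frac{1}{21916}\right) + \left(7104 + 158\right) \frac{1}{30539} = - \frac{359}{24085684} + 7262 \cdot \frac{1}{30539} = - \frac{359}{24085684} + \frac{7262}{30539} = \frac{174899273707}{735552703676}$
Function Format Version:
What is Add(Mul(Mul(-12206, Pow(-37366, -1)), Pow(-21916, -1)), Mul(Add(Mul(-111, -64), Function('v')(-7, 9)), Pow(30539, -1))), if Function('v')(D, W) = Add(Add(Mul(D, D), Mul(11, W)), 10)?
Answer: Rational(174899273707, 735552703676) ≈ 0.23778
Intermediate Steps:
Function('v')(D, W) = Add(10, Pow(D, 2), Mul(11, W)) (Function('v')(D, W) = Add(Add(Pow(D, 2), Mul(11, W)), 10) = Add(10, Pow(D, 2), Mul(11, W)))
Add(Mul(Mul(-12206, Pow(-37366, -1)), Pow(-21916, -1)), Mul(Add(Mul(-111, -64), Function('v')(-7, 9)), Pow(30539, -1))) = Add(Mul(Mul(-12206, Pow(-37366, -1)), Pow(-21916, -1)), Mul(Add(Mul(-111, -64), Add(10, Pow(-7, 2), Mul(11, 9))), Pow(30539, -1))) = Add(Mul(Mul(-12206, Rational(-1, 37366)), Rational(-1, 21916)), Mul(Add(7104, Add(10, 49, 99)), Rational(1, 30539))) = Add(Mul(Rational(359, 1099), Rational(-1, 21916)), Mul(Add(7104, 158), Rational(1, 30539))) = Add(Rational(-359, 24085684), Mul(7262, Rational(1, 30539))) = Add(Rational(-359, 24085684), Rational(7262, 30539)) = Rational(174899273707, 735552703676)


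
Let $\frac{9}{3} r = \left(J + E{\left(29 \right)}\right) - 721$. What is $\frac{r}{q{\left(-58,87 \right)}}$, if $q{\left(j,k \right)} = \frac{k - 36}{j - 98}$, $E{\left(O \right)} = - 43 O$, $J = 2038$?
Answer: $- \frac{3640}{51} \approx -71.373$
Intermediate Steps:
$q{\left(j,k \right)} = \frac{-36 + k}{-98 + j}$
$r = \frac{70}{3}$ ($r = \frac{\left(2038 - 1247\right) - 721}{3} = \frac{791 - 721}{3} = \frac{1}{3} \cdot 70 = \frac{70}{3} \approx 23.333$)
$\frac{r}{q{\left(-58,87 \right)}} = \frac{70}{3 \frac{-36 + 87}{-98 - 58}} = \frac{70}{3 \frac{1}{-156} \cdot 51} = \frac{70}{3 \left(\left(- \frac{1}{156}\right) 51\right)} = \frac{70}{3 \left(- \frac{17}{52}\right)} = \frac{70}{3} \left(- \frac{52}{17}\right) = - \frac{3640}{51}$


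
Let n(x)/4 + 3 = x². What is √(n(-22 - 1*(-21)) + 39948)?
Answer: 2*√9985 ≈ 199.85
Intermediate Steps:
n(x) = -12 + 4*x²
√(n(-22 - 1*(-21)) + 39948) = √((-12 + 4*(-22 - 1*(-21))²) + 39948) = √((-12 + 4*(-22 + 21)²) + 39948) = √((-12 + 4*(-1)²) + 39948) = √((-12 + 4*1) + 39948) = √((-12 + 4) + 39948) = √(-8 + 39948) = √39940 = 2*√9985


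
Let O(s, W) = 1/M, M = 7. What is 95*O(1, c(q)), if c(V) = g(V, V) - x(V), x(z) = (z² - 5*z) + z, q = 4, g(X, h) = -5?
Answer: 95/7 ≈ 13.571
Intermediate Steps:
x(z) = z² - 4*z
c(V) = -5 - V*(-4 + V)
O(s, W) = ⅐ (O(s, W) = 1/7 = ⅐)
95*O(1, c(q)) = 95*(⅐) = 95/7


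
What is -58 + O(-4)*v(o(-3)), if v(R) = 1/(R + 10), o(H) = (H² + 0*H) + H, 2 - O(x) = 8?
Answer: -467/8 ≈ -58.375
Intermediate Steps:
O(x) = -6 (O(x) = 2 - 1*8 = 2 - 8 = -6)
o(H) = H + H² (o(H) = (H² + 0) + H = H² + H = H + H²)
v(R) = 1/(10 + R)
-58 + O(-4)*v(o(-3)) = -58 - 6/(10 - 3*(1 - 3)) = -58 - 6/(10 - 3*(-2)) = -58 - 6/(10 + 6) = -58 - 6/16 = -58 - 6*1/16 = -58 - 3/8 = -467/8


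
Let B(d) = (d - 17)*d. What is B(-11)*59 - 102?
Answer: 18070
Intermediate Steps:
B(d) = d*(-17 + d) (B(d) = (-17 + d)*d = d*(-17 + d))
B(-11)*59 - 102 = -11*(-17 - 11)*59 - 102 = -11*(-28)*59 - 102 = 308*59 - 102 = 18172 - 102 = 18070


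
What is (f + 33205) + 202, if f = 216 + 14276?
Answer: 47899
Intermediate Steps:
f = 14492
(f + 33205) + 202 = (14492 + 33205) + 202 = 47697 + 202 = 47899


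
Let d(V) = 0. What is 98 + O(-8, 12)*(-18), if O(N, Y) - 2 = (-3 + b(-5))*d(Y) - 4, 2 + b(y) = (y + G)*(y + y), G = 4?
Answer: 134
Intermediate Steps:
b(y) = -2 + 2*y*(4 + y) (b(y) = -2 + (y + 4)*(y + y) = -2 + (4 + y)*(2*y) = -2 + 2*y*(4 + y))
O(N, Y) = -2 (O(N, Y) = 2 + ((-3 + (-2 + 2*(-5)² + 8*(-5)))*0 - 4) = 2 + ((-3 + (-2 + 2*25 - 40))*0 - 4) = 2 + ((-3 + (-2 + 50 - 40))*0 - 4) = 2 + ((-3 + 8)*0 - 4) = 2 + (5*0 - 4) = 2 + (0 - 4) = 2 - 4 = -2)
98 + O(-8, 12)*(-18) = 98 - 2*(-18) = 98 + 36 = 134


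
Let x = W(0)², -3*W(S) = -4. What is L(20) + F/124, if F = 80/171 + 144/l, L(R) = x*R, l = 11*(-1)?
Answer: 2067344/58311 ≈ 35.454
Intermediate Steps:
W(S) = 4/3 (W(S) = -⅓*(-4) = 4/3)
l = -11
x = 16/9 (x = (4/3)² = 16/9 ≈ 1.7778)
L(R) = 16*R/9
F = -23744/1881 (F = 80/171 + 144/(-11) = 80*(1/171) + 144*(-1/11) = 80/171 - 144/11 = -23744/1881 ≈ -12.623)
L(20) + F/124 = (16/9)*20 - 23744/1881/124 = 320/9 - 23744/1881*1/124 = 320/9 - 5936/58311 = 2067344/58311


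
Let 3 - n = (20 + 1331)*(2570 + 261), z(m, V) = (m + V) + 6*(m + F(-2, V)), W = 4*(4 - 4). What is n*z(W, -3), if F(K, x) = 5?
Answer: -103266306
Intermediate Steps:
W = 0 (W = 4*0 = 0)
z(m, V) = 30 + V + 7*m (z(m, V) = (m + V) + 6*(m + 5) = (V + m) + 6*(5 + m) = (V + m) + (30 + 6*m) = 30 + V + 7*m)
n = -3824678 (n = 3 - (20 + 1331)*(2570 + 261) = 3 - 1351*2831 = 3 - 1*3824681 = 3 - 3824681 = -3824678)
n*z(W, -3) = -3824678*(30 - 3 + 7*0) = -3824678*(30 - 3 + 0) = -3824678*27 = -103266306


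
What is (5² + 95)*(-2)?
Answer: -240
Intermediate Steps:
(5² + 95)*(-2) = (25 + 95)*(-2) = 120*(-2) = -240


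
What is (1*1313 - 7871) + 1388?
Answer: -5170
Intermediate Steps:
(1*1313 - 7871) + 1388 = (1313 - 7871) + 1388 = -6558 + 1388 = -5170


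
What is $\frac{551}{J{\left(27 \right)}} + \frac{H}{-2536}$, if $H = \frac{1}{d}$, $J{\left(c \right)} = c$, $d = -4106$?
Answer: $\frac{5737461643}{281146032} \approx 20.407$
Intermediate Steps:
$H = - \frac{1}{4106}$ ($H = \frac{1}{-4106} = - \frac{1}{4106} \approx -0.00024355$)
$\frac{551}{J{\left(27 \right)}} + \frac{H}{-2536} = \frac{551}{27} - \frac{1}{4106 \left(-2536\right)} = 551 \cdot \frac{1}{27} - - \frac{1}{10412816} = \frac{551}{27} + \frac{1}{10412816} = \frac{5737461643}{281146032}$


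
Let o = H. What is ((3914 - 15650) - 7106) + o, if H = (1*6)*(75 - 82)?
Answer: -18884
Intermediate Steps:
H = -42 (H = 6*(-7) = -42)
o = -42
((3914 - 15650) - 7106) + o = ((3914 - 15650) - 7106) - 42 = (-11736 - 7106) - 42 = -18842 - 42 = -18884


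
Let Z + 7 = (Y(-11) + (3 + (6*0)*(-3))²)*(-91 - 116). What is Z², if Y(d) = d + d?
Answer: 7203856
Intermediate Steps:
Y(d) = 2*d
Z = 2684 (Z = -7 + (2*(-11) + (3 + (6*0)*(-3))²)*(-91 - 116) = -7 + (-22 + (3 + 0*(-3))²)*(-207) = -7 + (-22 + (3 + 0)²)*(-207) = -7 + (-22 + 3²)*(-207) = -7 + (-22 + 9)*(-207) = -7 - 13*(-207) = -7 + 2691 = 2684)
Z² = 2684² = 7203856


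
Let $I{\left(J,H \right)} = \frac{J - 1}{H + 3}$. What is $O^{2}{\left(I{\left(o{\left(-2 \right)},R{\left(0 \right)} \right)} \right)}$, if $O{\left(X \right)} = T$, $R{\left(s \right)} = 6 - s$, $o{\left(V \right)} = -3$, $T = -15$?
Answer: $225$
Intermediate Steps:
$I{\left(J,H \right)} = \frac{-1 + J}{3 + H}$
$O{\left(X \right)} = -15$
$O^{2}{\left(I{\left(o{\left(-2 \right)},R{\left(0 \right)} \right)} \right)} = \left(-15\right)^{2} = 225$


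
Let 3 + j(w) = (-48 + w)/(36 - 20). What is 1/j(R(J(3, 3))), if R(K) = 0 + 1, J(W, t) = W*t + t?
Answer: -16/95 ≈ -0.16842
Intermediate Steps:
J(W, t) = t + W*t
R(K) = 1
j(w) = -6 + w/16 (j(w) = -3 + (-48 + w)/(36 - 20) = -3 + (-48 + w)/16 = -3 + (-48 + w)*(1/16) = -3 + (-3 + w/16) = -6 + w/16)
1/j(R(J(3, 3))) = 1/(-6 + (1/16)*1) = 1/(-6 + 1/16) = 1/(-95/16) = -16/95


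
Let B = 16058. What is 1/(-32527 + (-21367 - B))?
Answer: -1/69952 ≈ -1.4296e-5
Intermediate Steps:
1/(-32527 + (-21367 - B)) = 1/(-32527 + (-21367 - 1*16058)) = 1/(-32527 + (-21367 - 16058)) = 1/(-32527 - 37425) = 1/(-69952) = -1/69952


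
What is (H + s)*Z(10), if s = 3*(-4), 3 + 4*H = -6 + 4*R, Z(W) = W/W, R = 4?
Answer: -41/4 ≈ -10.250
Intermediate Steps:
Z(W) = 1
H = 7/4 (H = -3/4 + (-6 + 4*4)/4 = -3/4 + (-6 + 16)/4 = -3/4 + (1/4)*10 = -3/4 + 5/2 = 7/4 ≈ 1.7500)
s = -12
(H + s)*Z(10) = (7/4 - 12)*1 = -41/4*1 = -41/4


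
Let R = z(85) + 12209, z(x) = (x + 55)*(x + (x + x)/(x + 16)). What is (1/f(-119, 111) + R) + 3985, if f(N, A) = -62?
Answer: 177400127/6262 ≈ 28330.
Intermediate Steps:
z(x) = (55 + x)*(x + 2*x/(16 + x)) (z(x) = (55 + x)*(x + (2*x)/(16 + x)) = (55 + x)*(x + 2*x/(16 + x)))
R = 2458809/101 (R = 85*(990 + 85² + 73*85)/(16 + 85) + 12209 = 85*(990 + 7225 + 6205)/101 + 12209 = 85*(1/101)*14420 + 12209 = 1225700/101 + 12209 = 2458809/101 ≈ 24345.)
(1/f(-119, 111) + R) + 3985 = (1/(-62) + 2458809/101) + 3985 = (-1/62 + 2458809/101) + 3985 = 152446057/6262 + 3985 = 177400127/6262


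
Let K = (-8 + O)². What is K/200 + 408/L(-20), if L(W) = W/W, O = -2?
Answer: 817/2 ≈ 408.50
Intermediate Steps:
L(W) = 1
K = 100 (K = (-8 - 2)² = (-10)² = 100)
K/200 + 408/L(-20) = 100/200 + 408/1 = 100*(1/200) + 408*1 = ½ + 408 = 817/2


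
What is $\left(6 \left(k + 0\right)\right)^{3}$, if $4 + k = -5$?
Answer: $-157464$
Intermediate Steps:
$k = -9$ ($k = -4 - 5 = -9$)
$\left(6 \left(k + 0\right)\right)^{3} = \left(6 \left(-9 + 0\right)\right)^{3} = \left(6 \left(-9\right)\right)^{3} = \left(-54\right)^{3} = -157464$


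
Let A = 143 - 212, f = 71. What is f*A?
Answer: -4899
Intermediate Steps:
A = -69
f*A = 71*(-69) = -4899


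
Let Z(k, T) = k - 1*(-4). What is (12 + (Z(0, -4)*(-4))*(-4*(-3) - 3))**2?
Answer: 17424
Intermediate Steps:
Z(k, T) = 4 + k (Z(k, T) = k + 4 = 4 + k)
(12 + (Z(0, -4)*(-4))*(-4*(-3) - 3))**2 = (12 + ((4 + 0)*(-4))*(-4*(-3) - 3))**2 = (12 + (4*(-4))*(12 - 3))**2 = (12 - 16*9)**2 = (12 - 144)**2 = (-132)**2 = 17424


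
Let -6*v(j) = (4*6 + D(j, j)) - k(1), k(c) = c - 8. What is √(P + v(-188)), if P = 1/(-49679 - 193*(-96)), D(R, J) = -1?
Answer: 2*I*√1212988789/31151 ≈ 2.2361*I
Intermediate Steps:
k(c) = -8 + c
v(j) = -5 (v(j) = -((4*6 - 1) - (-8 + 1))/6 = -((24 - 1) - 1*(-7))/6 = -(23 + 7)/6 = -⅙*30 = -5)
P = -1/31151 (P = 1/(-49679 + 18528) = 1/(-31151) = -1/31151 ≈ -3.2102e-5)
√(P + v(-188)) = √(-1/31151 - 5) = √(-155756/31151) = 2*I*√1212988789/31151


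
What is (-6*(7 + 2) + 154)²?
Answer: 10000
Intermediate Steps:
(-6*(7 + 2) + 154)² = (-6*9 + 154)² = (-54 + 154)² = 100² = 10000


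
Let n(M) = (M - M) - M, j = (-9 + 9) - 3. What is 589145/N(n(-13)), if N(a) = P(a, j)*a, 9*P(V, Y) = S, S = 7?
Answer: 5302305/91 ≈ 58267.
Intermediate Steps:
j = -3 (j = 0 - 3 = -3)
P(V, Y) = 7/9 (P(V, Y) = (⅑)*7 = 7/9)
n(M) = -M (n(M) = 0 - M = -M)
N(a) = 7*a/9
589145/N(n(-13)) = 589145/((7*(-1*(-13))/9)) = 589145/(((7/9)*13)) = 589145/(91/9) = 589145*(9/91) = 5302305/91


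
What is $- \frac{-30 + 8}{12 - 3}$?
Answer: $\frac{22}{9} \approx 2.4444$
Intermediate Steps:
$- \frac{-30 + 8}{12 - 3} = - \frac{-22}{9} = \left(-1\right) \left(- \frac{22}{9}\right) = \frac{22}{9}$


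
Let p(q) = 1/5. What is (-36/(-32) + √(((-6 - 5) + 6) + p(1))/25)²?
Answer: 251589/200000 + 9*I*√30/250 ≈ 1.2579 + 0.19718*I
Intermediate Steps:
p(q) = ⅕
(-36/(-32) + √(((-6 - 5) + 6) + p(1))/25)² = (-36/(-32) + √(((-6 - 5) + 6) + ⅕)/25)² = (-36*(-1/32) + √((-11 + 6) + ⅕)*(1/25))² = (9/8 + √(-5 + ⅕)*(1/25))² = (9/8 + √(-24/5)*(1/25))² = (9/8 + (2*I*√30/5)*(1/25))² = (9/8 + 2*I*√30/125)²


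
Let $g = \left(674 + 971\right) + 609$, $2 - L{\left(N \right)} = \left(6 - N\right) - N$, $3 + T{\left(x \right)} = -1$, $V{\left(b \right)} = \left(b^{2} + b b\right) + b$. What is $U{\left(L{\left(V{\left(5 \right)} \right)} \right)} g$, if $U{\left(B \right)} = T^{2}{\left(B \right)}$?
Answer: $36064$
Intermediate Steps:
$V{\left(b \right)} = b + 2 b^{2}$ ($V{\left(b \right)} = \left(b^{2} + b^{2}\right) + b = 2 b^{2} + b = b + 2 b^{2}$)
$T{\left(x \right)} = -4$ ($T{\left(x \right)} = -3 - 1 = -4$)
$L{\left(N \right)} = -4 + 2 N$ ($L{\left(N \right)} = 2 - \left(\left(6 - N\right) - N\right) = 2 - \left(6 - 2 N\right) = 2 + \left(-6 + 2 N\right) = -4 + 2 N$)
$U{\left(B \right)} = 16$ ($U{\left(B \right)} = \left(-4\right)^{2} = 16$)
$g = 2254$ ($g = 1645 + 609 = 2254$)
$U{\left(L{\left(V{\left(5 \right)} \right)} \right)} g = 16 \cdot 2254 = 36064$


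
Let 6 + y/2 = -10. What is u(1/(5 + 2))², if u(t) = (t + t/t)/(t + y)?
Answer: 64/49729 ≈ 0.0012870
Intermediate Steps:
y = -32 (y = -12 + 2*(-10) = -12 - 20 = -32)
u(t) = (1 + t)/(-32 + t) (u(t) = (t + t/t)/(t - 32) = (t + 1)/(-32 + t) = (1 + t)/(-32 + t))
u(1/(5 + 2))² = ((1 + 1/(5 + 2))/(-32 + 1/(5 + 2)))² = ((1 + 1/7)/(-32 + 1/7))² = ((1 + ⅐)/(-32 + ⅐))² = ((8/7)/(-223/7))² = (-7/223*8/7)² = (-8/223)² = 64/49729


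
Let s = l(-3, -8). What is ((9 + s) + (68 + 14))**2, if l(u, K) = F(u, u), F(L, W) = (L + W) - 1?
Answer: 7056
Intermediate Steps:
F(L, W) = -1 + L + W
l(u, K) = -1 + 2*u (l(u, K) = -1 + u + u = -1 + 2*u)
s = -7 (s = -1 + 2*(-3) = -1 - 6 = -7)
((9 + s) + (68 + 14))**2 = ((9 - 7) + (68 + 14))**2 = (2 + 82)**2 = 84**2 = 7056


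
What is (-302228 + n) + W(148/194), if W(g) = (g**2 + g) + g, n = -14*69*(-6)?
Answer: -2789108856/9409 ≈ -2.9643e+5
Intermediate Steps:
n = 5796 (n = -966*(-6) = 5796)
W(g) = g**2 + 2*g (W(g) = (g + g**2) + g = g**2 + 2*g)
(-302228 + n) + W(148/194) = (-302228 + 5796) + (148/194)*(2 + 148/194) = -296432 + (148*(1/194))*(2 + 148*(1/194)) = -296432 + 74*(2 + 74/97)/97 = -296432 + (74/97)*(268/97) = -296432 + 19832/9409 = -2789108856/9409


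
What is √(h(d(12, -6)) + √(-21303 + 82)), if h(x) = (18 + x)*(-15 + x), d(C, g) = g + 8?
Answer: √(-260 + I*√21221) ≈ 4.3605 + 16.704*I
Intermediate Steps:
d(C, g) = 8 + g
h(x) = (-15 + x)*(18 + x)
√(h(d(12, -6)) + √(-21303 + 82)) = √((-270 + (8 - 6)² + 3*(8 - 6)) + √(-21303 + 82)) = √((-270 + 2² + 3*2) + √(-21221)) = √((-270 + 4 + 6) + I*√21221) = √(-260 + I*√21221)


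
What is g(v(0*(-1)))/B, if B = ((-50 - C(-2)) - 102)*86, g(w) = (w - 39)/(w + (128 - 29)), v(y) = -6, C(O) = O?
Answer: 1/26660 ≈ 3.7509e-5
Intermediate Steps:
g(w) = (-39 + w)/(99 + w) (g(w) = (-39 + w)/(w + 99) = (-39 + w)/(99 + w))
B = -12900 (B = ((-50 - 1*(-2)) - 102)*86 = ((-50 + 2) - 102)*86 = (-48 - 102)*86 = -150*86 = -12900)
g(v(0*(-1)))/B = ((-39 - 6)/(99 - 6))/(-12900) = (-45/93)*(-1/12900) = ((1/93)*(-45))*(-1/12900) = -15/31*(-1/12900) = 1/26660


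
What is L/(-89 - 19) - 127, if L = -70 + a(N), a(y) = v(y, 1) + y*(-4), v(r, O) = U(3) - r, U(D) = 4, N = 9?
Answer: -4535/36 ≈ -125.97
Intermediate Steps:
v(r, O) = 4 - r
a(y) = 4 - 5*y (a(y) = (4 - y) + y*(-4) = (4 - y) - 4*y = 4 - 5*y)
L = -111 (L = -70 + (4 - 5*9) = -70 + (4 - 45) = -70 - 41 = -111)
L/(-89 - 19) - 127 = -111/(-89 - 19) - 127 = -111/(-108) - 127 = -1/108*(-111) - 127 = 37/36 - 127 = -4535/36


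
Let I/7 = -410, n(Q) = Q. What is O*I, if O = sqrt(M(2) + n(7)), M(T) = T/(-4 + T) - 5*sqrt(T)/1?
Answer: -2870*sqrt(6 - 5*sqrt(2)) ≈ -2970.2*I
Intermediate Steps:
I = -2870 (I = 7*(-410) = -2870)
M(T) = -5*sqrt(T) + T/(-4 + T) (M(T) = T/(-4 + T) - 5*sqrt(T)*1 = T/(-4 + T) - 5*sqrt(T) = -5*sqrt(T) + T/(-4 + T))
O = sqrt(6 - 5*sqrt(2)) (O = sqrt((2 - 10*sqrt(2) + 20*sqrt(2))/(-4 + 2) + 7) = sqrt((2 - 10*sqrt(2) + 20*sqrt(2))/(-2) + 7) = sqrt(-(2 - 10*sqrt(2) + 20*sqrt(2))/2 + 7) = sqrt(-(2 + 10*sqrt(2))/2 + 7) = sqrt((-1 - 5*sqrt(2)) + 7) = sqrt(6 - 5*sqrt(2)) ≈ 1.0349*I)
O*I = sqrt(6 - 5*sqrt(2))*(-2870) = -2870*sqrt(6 - 5*sqrt(2))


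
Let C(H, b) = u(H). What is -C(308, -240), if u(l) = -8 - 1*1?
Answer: 9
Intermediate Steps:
u(l) = -9 (u(l) = -8 - 1 = -9)
C(H, b) = -9
-C(308, -240) = -1*(-9) = 9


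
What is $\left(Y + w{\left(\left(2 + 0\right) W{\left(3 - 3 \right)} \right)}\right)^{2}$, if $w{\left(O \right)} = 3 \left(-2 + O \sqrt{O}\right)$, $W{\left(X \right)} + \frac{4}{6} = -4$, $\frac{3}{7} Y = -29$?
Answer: $- \frac{17015}{9} + \frac{24752 i \sqrt{21}}{9} \approx -1890.6 + 12603.0 i$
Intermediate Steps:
$Y = - \frac{203}{3}$ ($Y = \frac{7}{3} \left(-29\right) = - \frac{203}{3} \approx -67.667$)
$W{\left(X \right)} = - \frac{14}{3}$ ($W{\left(X \right)} = - \frac{2}{3} - 4 = - \frac{14}{3}$)
$w{\left(O \right)} = -6 + 3 O^{\frac{3}{2}}$ ($w{\left(O \right)} = 3 \left(-2 + O^{\frac{3}{2}}\right) = -6 + 3 O^{\frac{3}{2}}$)
$\left(Y + w{\left(\left(2 + 0\right) W{\left(3 - 3 \right)} \right)}\right)^{2} = \left(- \frac{203}{3} - \left(6 - 3 \left(\left(2 + 0\right) \left(- \frac{14}{3}\right)\right)^{\frac{3}{2}}\right)\right)^{2} = \left(- \frac{203}{3} - \left(6 - 3 \left(2 \left(- \frac{14}{3}\right)\right)^{\frac{3}{2}}\right)\right)^{2} = \left(- \frac{203}{3} - \left(6 - 3 \left(- \frac{28}{3}\right)^{\frac{3}{2}}\right)\right)^{2} = \left(- \frac{203}{3} - \left(6 - 3 \left(- \frac{56 i \sqrt{21}}{9}\right)\right)\right)^{2} = \left(- \frac{203}{3} - \left(6 + \frac{56 i \sqrt{21}}{3}\right)\right)^{2} = \left(- \frac{221}{3} - \frac{56 i \sqrt{21}}{3}\right)^{2}$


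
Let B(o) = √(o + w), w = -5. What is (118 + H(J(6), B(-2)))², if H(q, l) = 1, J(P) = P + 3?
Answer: 14161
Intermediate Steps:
J(P) = 3 + P
B(o) = √(-5 + o) (B(o) = √(o - 5) = √(-5 + o))
(118 + H(J(6), B(-2)))² = (118 + 1)² = 119² = 14161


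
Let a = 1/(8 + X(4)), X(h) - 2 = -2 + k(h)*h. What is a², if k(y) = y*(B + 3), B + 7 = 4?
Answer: 1/64 ≈ 0.015625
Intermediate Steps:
B = -3 (B = -7 + 4 = -3)
k(y) = 0 (k(y) = y*(-3 + 3) = y*0 = 0)
X(h) = 0 (X(h) = 2 + (-2 + 0*h) = 2 + (-2 + 0) = 2 - 2 = 0)
a = ⅛ (a = 1/(8 + 0) = 1/8 = ⅛ ≈ 0.12500)
a² = (⅛)² = 1/64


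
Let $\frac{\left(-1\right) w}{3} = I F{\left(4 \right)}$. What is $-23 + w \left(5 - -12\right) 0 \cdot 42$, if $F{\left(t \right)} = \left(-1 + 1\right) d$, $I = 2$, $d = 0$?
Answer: $-23$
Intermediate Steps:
$F{\left(t \right)} = 0$ ($F{\left(t \right)} = \left(-1 + 1\right) 0 = 0 \cdot 0 = 0$)
$w = 0$ ($w = - 3 \cdot 2 \cdot 0 = \left(-3\right) 0 = 0$)
$-23 + w \left(5 - -12\right) 0 \cdot 42 = -23 + 0 \left(5 - -12\right) 0 \cdot 42 = -23 + 0 \left(5 + 12\right) 0 \cdot 42 = -23 + 0 \cdot 17 \cdot 0 \cdot 42 = -23 + 0 \cdot 0 \cdot 42 = -23 + 0 \cdot 42 = -23 + 0 = -23$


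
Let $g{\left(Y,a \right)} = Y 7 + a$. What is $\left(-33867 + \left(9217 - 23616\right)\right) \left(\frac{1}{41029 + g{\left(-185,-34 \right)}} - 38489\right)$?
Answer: $\frac{36875544944767}{19850} \approx 1.8577 \cdot 10^{9}$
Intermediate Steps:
$g{\left(Y,a \right)} = a + 7 Y$ ($g{\left(Y,a \right)} = 7 Y + a = a + 7 Y$)
$\left(-33867 + \left(9217 - 23616\right)\right) \left(\frac{1}{41029 + g{\left(-185,-34 \right)}} - 38489\right) = \left(-33867 + \left(9217 - 23616\right)\right) \left(\frac{1}{41029 + \left(-34 + 7 \left(-185\right)\right)} - 38489\right) = \left(-33867 + \left(9217 - 23616\right)\right) \left(\frac{1}{41029 - 1329} - 38489\right) = \left(-33867 - 14399\right) \left(\frac{1}{41029 - 1329} - 38489\right) = - 48266 \left(\frac{1}{39700} - 38489\right) = \left(-48266\right) \left(- \frac{1528013299}{39700}\right) = \frac{36875544944767}{19850}$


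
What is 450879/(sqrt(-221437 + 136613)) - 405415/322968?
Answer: -405415/322968 - 450879*I*sqrt(21206)/42412 ≈ -1.2553 - 1548.1*I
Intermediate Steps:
450879/(sqrt(-221437 + 136613)) - 405415/322968 = 450879/(sqrt(-84824)) - 405415*1/322968 = 450879/((2*I*sqrt(21206))) - 405415/322968 = 450879*(-I*sqrt(21206)/42412) - 405415/322968 = -450879*I*sqrt(21206)/42412 - 405415/322968 = -405415/322968 - 450879*I*sqrt(21206)/42412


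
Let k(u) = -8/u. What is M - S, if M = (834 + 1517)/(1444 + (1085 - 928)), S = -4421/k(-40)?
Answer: 35392456/1601 ≈ 22106.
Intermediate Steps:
S = -22105 (S = -4421/((-8/(-40))) = -4421/((-8*(-1/40))) = -4421/⅕ = -4421*5 = -22105)
M = 2351/1601 (M = 2351/(1444 + 157) = 2351/1601 ≈ 1.4685)
M - S = 2351/1601 - 1*(-22105) = 2351/1601 + 22105 = 35392456/1601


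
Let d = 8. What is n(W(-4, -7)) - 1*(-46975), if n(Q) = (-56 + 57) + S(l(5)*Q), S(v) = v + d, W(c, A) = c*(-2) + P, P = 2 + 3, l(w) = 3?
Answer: 47023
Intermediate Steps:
P = 5
W(c, A) = 5 - 2*c (W(c, A) = c*(-2) + 5 = -2*c + 5 = 5 - 2*c)
S(v) = 8 + v (S(v) = v + 8 = 8 + v)
n(Q) = 9 + 3*Q (n(Q) = (-56 + 57) + (8 + 3*Q) = 1 + (8 + 3*Q) = 9 + 3*Q)
n(W(-4, -7)) - 1*(-46975) = (9 + 3*(5 - 2*(-4))) - 1*(-46975) = (9 + 3*(5 + 8)) + 46975 = (9 + 3*13) + 46975 = (9 + 39) + 46975 = 48 + 46975 = 47023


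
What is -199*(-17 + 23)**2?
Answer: -7164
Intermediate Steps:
-199*(-17 + 23)**2 = -199*6**2 = -199*36 = -7164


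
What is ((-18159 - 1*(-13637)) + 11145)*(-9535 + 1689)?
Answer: -51964058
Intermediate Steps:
((-18159 - 1*(-13637)) + 11145)*(-9535 + 1689) = ((-18159 + 13637) + 11145)*(-7846) = (-4522 + 11145)*(-7846) = 6623*(-7846) = -51964058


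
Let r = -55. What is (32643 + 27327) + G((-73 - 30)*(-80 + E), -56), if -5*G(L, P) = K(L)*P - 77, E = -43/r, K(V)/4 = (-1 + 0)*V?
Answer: -84028719/275 ≈ -3.0556e+5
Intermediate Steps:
K(V) = -4*V (K(V) = 4*((-1 + 0)*V) = 4*(-V) = -4*V)
E = 43/55 (E = -43/(-55) = -43*(-1/55) = 43/55 ≈ 0.78182)
G(L, P) = 77/5 + 4*L*P/5 (G(L, P) = -((-4*L)*P - 77)/5 = -(-4*L*P - 77)/5 = -(-77 - 4*L*P)/5 = 77/5 + 4*L*P/5)
(32643 + 27327) + G((-73 - 30)*(-80 + E), -56) = (32643 + 27327) + (77/5 + (⅘)*((-73 - 30)*(-80 + 43/55))*(-56)) = 59970 + (77/5 + (⅘)*(-103*(-4357/55))*(-56)) = 59970 + (77/5 + (⅘)*(448771/55)*(-56)) = 59970 + (77/5 - 100524704/275) = 59970 - 100520469/275 = -84028719/275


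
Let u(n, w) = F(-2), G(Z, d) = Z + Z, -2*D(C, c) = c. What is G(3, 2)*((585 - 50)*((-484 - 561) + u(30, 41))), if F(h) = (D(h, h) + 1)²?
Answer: -3341610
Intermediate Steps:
D(C, c) = -c/2
G(Z, d) = 2*Z
F(h) = (1 - h/2)² (F(h) = (-h/2 + 1)² = (1 - h/2)²)
u(n, w) = 4 (u(n, w) = (-2 - 2)²/4 = (¼)*(-4)² = (¼)*16 = 4)
G(3, 2)*((585 - 50)*((-484 - 561) + u(30, 41))) = (2*3)*((585 - 50)*((-484 - 561) + 4)) = 6*(535*(-1045 + 4)) = 6*(535*(-1041)) = 6*(-556935) = -3341610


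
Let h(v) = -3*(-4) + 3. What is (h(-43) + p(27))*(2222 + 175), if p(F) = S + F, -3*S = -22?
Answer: 118252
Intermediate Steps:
S = 22/3 (S = -⅓*(-22) = 22/3 ≈ 7.3333)
p(F) = 22/3 + F
h(v) = 15 (h(v) = 12 + 3 = 15)
(h(-43) + p(27))*(2222 + 175) = (15 + (22/3 + 27))*(2222 + 175) = (15 + 103/3)*2397 = (148/3)*2397 = 118252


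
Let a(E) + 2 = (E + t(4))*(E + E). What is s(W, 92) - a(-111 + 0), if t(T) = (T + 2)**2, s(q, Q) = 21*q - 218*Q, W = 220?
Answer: -32084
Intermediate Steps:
s(q, Q) = -218*Q + 21*q
t(T) = (2 + T)**2
a(E) = -2 + 2*E*(36 + E) (a(E) = -2 + (E + (2 + 4)**2)*(E + E) = -2 + (E + 6**2)*(2*E) = -2 + (E + 36)*(2*E) = -2 + (36 + E)*(2*E) = -2 + 2*E*(36 + E))
s(W, 92) - a(-111 + 0) = (-218*92 + 21*220) - (-2 + 2*(-111 + 0)**2 + 72*(-111 + 0)) = (-20056 + 4620) - (-2 + 2*(-111)**2 + 72*(-111)) = -15436 - (-2 + 2*12321 - 7992) = -15436 - (-2 + 24642 - 7992) = -15436 - 1*16648 = -15436 - 16648 = -32084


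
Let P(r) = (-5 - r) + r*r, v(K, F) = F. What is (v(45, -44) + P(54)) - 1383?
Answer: 1430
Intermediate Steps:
P(r) = -5 + r**2 - r (P(r) = (-5 - r) + r**2 = -5 + r**2 - r)
(v(45, -44) + P(54)) - 1383 = (-44 + (-5 + 54**2 - 1*54)) - 1383 = (-44 + (-5 + 2916 - 54)) - 1383 = (-44 + 2857) - 1383 = 2813 - 1383 = 1430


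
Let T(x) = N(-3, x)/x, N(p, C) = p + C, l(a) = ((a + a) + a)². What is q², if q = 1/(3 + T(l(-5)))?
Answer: 5625/89401 ≈ 0.062919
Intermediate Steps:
l(a) = 9*a² (l(a) = (2*a + a)² = (3*a)² = 9*a²)
N(p, C) = C + p
T(x) = (-3 + x)/x (T(x) = (x - 3)/x = (-3 + x)/x)
q = 75/299 (q = 1/(3 + (-3 + 9*(-5)²)/((9*(-5)²))) = 1/(3 + (-3 + 9*25)/((9*25))) = 1/(3 + (-3 + 225)/225) = 1/(3 + (1/225)*222) = 1/(3 + 74/75) = 1/(299/75) = 75/299 ≈ 0.25084)
q² = (75/299)² = 5625/89401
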